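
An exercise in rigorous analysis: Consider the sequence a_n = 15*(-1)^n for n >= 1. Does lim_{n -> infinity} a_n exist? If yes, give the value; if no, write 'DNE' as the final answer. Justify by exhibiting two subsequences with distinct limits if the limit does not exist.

Examine the behaviour of a_n along subsequences.
Even-n subsequence a_{2k} = 15 -> 15. Odd-n subsequence a_{2k+1} = -15 -> -15.
Since these two subsequential limits are 15 and -15, distinct, the full sequence cannot converge (a convergent sequence has all subsequences tending to the same limit). So lim a_n does not exist.

DNE


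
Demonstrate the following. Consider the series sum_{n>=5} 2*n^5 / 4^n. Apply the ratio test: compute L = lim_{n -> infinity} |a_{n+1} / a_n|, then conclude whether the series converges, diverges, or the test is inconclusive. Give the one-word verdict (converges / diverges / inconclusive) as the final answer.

Let a_n denote the general term. Form the ratio a_{n+1}/a_n and simplify:
a_{n+1}/a_n = (n + 1)^5/(4*n^5)
Take the limit as n -> infinity: L = 1/4.
Since L = 1/4 < 1, the ratio test implies the series converges.

converges


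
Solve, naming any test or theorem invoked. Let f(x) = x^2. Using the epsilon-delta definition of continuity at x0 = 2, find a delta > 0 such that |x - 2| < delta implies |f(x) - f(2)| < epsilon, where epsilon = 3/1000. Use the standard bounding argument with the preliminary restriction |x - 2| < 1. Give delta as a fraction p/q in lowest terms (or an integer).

Factor: |x^2 - (2)^2| = |x - 2| * |x + 2|.
Impose |x - 2| < 1 first. Then |x + 2| = |(x - 2) + 2*(2)| <= |x - 2| + 2*|2| < 1 + 4 = 5.
So |x^2 - (2)^2| < delta * 5.
We need delta * 5 <= 3/1000, i.e. delta <= 3/1000/5 = 3/5000.
Since 3/5000 < 1, this is tighter than 1; take delta = 3/5000.
So delta = 3/5000 works.

3/5000


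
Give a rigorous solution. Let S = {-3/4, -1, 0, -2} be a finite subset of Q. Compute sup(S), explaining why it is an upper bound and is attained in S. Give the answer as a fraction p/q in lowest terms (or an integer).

S is finite, so sup(S) = max(S).
Sorted decreasing:
0, -3/4, -1, -2
The extremum is 0.
For every x in S, x <= 0. And 0 is in S, so it is attained.
Therefore sup(S) = 0.

0


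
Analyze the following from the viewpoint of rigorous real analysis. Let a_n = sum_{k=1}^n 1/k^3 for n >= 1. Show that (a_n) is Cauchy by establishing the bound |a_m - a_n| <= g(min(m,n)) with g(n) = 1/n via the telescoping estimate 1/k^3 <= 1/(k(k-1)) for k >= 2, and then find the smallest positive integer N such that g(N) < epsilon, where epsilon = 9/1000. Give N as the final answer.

For m > n >= 1: |a_m - a_n| = sum_{k=n+1}^m 1/k^3.
Use 1/k^3 <= 1/(k(k-1)) = 1/(k-1) - 1/k for k >= 2 (which holds since k^3 >= k^2 >= k(k-1) for k >= 2):
sum_{k=n+1}^m 1/k^3 <= sum_{k=n+1}^m (1/(k-1) - 1/k) = 1/n - 1/m <= 1/n.
By symmetry the same bound holds with n,m swapped, so |a_m - a_n| <= 1/min(m,n) = g(min(m,n)). Since g(n) -> 0, (a_n) is Cauchy.
Now solve g(N) < 9/1000: 1/N < 9/1000 <=> N > 1/(9/1000) = 1000/9.
The smallest integer strictly greater than 1000/9 is N = 112.
Check: g(112) = 1/112 < 9/1000; g(111) = 1/111 >= 9/1000. So N = 112.

112


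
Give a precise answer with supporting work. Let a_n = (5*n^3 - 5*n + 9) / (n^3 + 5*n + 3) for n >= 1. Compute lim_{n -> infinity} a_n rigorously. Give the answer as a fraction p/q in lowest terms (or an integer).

Divide numerator and denominator by n^3, the highest power:
numerator / n^3 = 5 - 5/n^2 + 9/n^3
denominator / n^3 = 1 + 5/n^2 + 3/n^3
As n -> infinity, all terms of the form c/n^k (k >= 1) tend to 0.
So numerator / n^3 -> 5 and denominator / n^3 -> 1.
Therefore lim a_n = 5.

5


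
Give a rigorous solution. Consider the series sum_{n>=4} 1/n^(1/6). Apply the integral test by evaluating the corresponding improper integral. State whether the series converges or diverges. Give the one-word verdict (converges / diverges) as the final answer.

Let f(x) = x^(-1/6). Then f is positive, continuous, and decreasing on [4, infinity), so the integral test applies.
Compute the improper integral int_{4}^infinity f(x) dx:
  antiderivative F(x) = 6*x^(5/6)/5.
  As x -> infinity, F(x) -> infinity (since p = 1/6 < 1).
  So the integral diverges. By the integral test, the series diverges.

diverges


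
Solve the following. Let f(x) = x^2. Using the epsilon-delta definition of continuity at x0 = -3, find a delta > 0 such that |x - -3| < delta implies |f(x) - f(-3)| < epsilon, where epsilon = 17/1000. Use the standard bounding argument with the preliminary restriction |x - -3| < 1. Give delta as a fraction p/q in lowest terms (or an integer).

Factor: |x^2 - (-3)^2| = |x - -3| * |x + -3|.
Impose |x - -3| < 1 first. Then |x + -3| = |(x - -3) + 2*(-3)| <= |x - -3| + 2*|-3| < 1 + 6 = 7.
So |x^2 - (-3)^2| < delta * 7.
We need delta * 7 <= 17/1000, i.e. delta <= 17/1000/7 = 17/7000.
Since 17/7000 < 1, this is tighter than 1; take delta = 17/7000.
So delta = 17/7000 works.

17/7000


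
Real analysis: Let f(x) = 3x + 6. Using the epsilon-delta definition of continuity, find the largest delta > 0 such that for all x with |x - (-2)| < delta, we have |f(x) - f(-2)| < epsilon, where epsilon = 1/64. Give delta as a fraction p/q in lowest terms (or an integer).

We compute f(-2) = 3*(-2) + 6 = 0.
|f(x) - f(-2)| = |3x + 6 - (0)| = |3(x - (-2))| = 3|x - (-2)|.
We need 3|x - (-2)| < 1/64, i.e. |x - (-2)| < 1/64 / 3 = 1/192.
So any delta <= 1/192 works. Conversely, if delta > 1/192, then x = -2 + 1/192 satisfies |x - (-2)| = 1/192 < delta but |f(x) - f(-2)| = 3 * 1/192 = 1/64, which is not < 1/64; so no larger delta works.
Hence the largest such delta is 1/192.

1/192


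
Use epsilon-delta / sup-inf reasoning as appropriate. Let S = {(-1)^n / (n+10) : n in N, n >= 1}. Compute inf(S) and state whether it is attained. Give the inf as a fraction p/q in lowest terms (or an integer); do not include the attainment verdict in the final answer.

Analysis:
- Values: -1/11, 1/12, -1/13, 1/14, -1/15, ...
- Positive terms (even n): 1/(2+10), 1/(4+10), ... decreasing -> max = 1/12 (n=2).
- Negative terms (odd n): -1/(1+10), -1/(3+10), ... increasing -> min = -1/11 (n=1).
- So sup = 1/12 (attained at n=2); inf = -1/11 (attained at n=1).
Conclusion: inf(S) = -1/11, attained in S.

-1/11


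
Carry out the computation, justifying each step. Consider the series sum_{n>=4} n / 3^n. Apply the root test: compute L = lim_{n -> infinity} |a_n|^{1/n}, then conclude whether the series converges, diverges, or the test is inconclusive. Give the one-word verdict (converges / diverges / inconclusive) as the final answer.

Let a_n denote the general term. Form |a_n|^(1/n) and simplify:
|a_n|^(1/n) = n^(1/n)/3
Take the limit as n -> infinity: L = 1/3.
Since L = 1/3 < 1, the root test implies convergence.

converges


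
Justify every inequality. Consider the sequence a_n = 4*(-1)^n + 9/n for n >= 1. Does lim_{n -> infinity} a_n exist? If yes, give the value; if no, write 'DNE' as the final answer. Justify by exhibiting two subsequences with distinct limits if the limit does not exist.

Examine the behaviour of a_n along subsequences.
a_{2k} = 4 + 9/(2k) -> 4. a_{2k+1} = -4 + 9/(2k+1) -> -4.
Since these two subsequential limits are 4 and -4, distinct, the full sequence cannot converge (a convergent sequence has all subsequences tending to the same limit). So lim a_n does not exist.

DNE


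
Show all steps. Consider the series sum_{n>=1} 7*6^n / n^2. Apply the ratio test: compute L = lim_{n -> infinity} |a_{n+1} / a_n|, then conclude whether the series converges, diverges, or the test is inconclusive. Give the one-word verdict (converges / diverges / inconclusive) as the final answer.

Let a_n denote the general term. Form the ratio a_{n+1}/a_n and simplify:
a_{n+1}/a_n = 6*n^2/(n + 1)^2
Take the limit as n -> infinity: L = 6.
Since L = 6 > 1 (or L = infinity), the ratio test implies the series diverges.

diverges


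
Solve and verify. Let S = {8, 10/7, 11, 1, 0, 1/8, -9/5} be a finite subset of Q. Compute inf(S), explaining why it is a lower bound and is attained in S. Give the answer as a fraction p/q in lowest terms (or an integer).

S is finite, so inf(S) = min(S).
Sorted increasing:
-9/5, 0, 1/8, 1, 10/7, 8, 11
The extremum is -9/5.
For every x in S, x >= -9/5. And -9/5 is in S, so it is attained.
Therefore inf(S) = -9/5.

-9/5


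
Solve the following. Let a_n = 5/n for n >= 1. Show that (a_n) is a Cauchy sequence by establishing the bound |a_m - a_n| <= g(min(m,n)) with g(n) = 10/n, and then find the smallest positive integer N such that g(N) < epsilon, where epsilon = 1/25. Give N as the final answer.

For any m, n >= 1, by the triangle inequality:
|a_m - a_n| = |5/m - 5/n| <= 5*1/m + 5*1/n <= 10/min(m,n).
So g(n) = 10/n bounds the Cauchy difference. Since g(n) -> 0, (a_n) is Cauchy.
Now solve g(N) < 1/25: 10/N < 1/25 <=> N > 10 / (1/25) = 250.
The smallest integer strictly greater than 250 is N = 251.
Check: g(251) = 10/251 = 10/251 < 1/25; g(250) = 1/25 >= 1/25. So N = 251.

251


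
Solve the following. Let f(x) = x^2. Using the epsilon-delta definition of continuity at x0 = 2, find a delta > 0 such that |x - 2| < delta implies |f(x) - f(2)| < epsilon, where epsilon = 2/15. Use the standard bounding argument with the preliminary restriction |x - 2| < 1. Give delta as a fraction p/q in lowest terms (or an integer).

Factor: |x^2 - (2)^2| = |x - 2| * |x + 2|.
Impose |x - 2| < 1 first. Then |x + 2| = |(x - 2) + 2*(2)| <= |x - 2| + 2*|2| < 1 + 4 = 5.
So |x^2 - (2)^2| < delta * 5.
We need delta * 5 <= 2/15, i.e. delta <= 2/15/5 = 2/75.
Since 2/75 < 1, this is tighter than 1; take delta = 2/75.
So delta = 2/75 works.

2/75


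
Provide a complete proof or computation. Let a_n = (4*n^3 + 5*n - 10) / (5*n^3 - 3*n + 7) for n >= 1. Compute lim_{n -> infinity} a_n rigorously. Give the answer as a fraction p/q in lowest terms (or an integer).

Divide numerator and denominator by n^3, the highest power:
numerator / n^3 = 4 + 5/n^2 - 10/n^3
denominator / n^3 = 5 - 3/n^2 + 7/n^3
As n -> infinity, all terms of the form c/n^k (k >= 1) tend to 0.
So numerator / n^3 -> 4 and denominator / n^3 -> 5.
Therefore lim a_n = 4/5.

4/5


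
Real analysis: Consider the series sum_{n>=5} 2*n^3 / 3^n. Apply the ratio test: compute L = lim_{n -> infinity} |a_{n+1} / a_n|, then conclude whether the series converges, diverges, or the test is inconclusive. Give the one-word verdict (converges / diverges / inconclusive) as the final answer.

Let a_n denote the general term. Form the ratio a_{n+1}/a_n and simplify:
a_{n+1}/a_n = (n + 1)^3/(3*n^3)
Take the limit as n -> infinity: L = 1/3.
Since L = 1/3 < 1, the ratio test implies the series converges.

converges


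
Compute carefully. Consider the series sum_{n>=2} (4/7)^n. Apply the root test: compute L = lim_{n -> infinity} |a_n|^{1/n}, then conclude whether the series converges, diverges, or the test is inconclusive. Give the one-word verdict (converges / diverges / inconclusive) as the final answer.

Let a_n denote the general term. Form |a_n|^(1/n) and simplify:
|a_n|^(1/n) = 4/7
Take the limit as n -> infinity: L = 4/7.
Since L = 4/7 < 1, the root test implies convergence.

converges


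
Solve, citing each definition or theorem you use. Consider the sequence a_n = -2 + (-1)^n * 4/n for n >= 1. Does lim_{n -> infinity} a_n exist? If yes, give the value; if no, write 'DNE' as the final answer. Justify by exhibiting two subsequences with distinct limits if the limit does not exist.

Examine the behaviour of a_n along subsequences.
Even-n subsequence a_{2k} = -2 + 4/(2k) -> -2. Odd-n subsequence a_{2k+1} = -2 - 4/(2k+1) -> -2. Both tend to -2, which suggests the limit is -2; verify directly.
|a_n - (-2)| = |(-1)^n * 4/n| = 4/n for every n >= 1.
Given epsilon > 0, choose a positive integer N > 4/epsilon. Then for all n >= N, |a_n - (-2)| = 4/n <= 4/N < epsilon.
So by the definition of the limit, lim a_n exists and equals -2.

-2


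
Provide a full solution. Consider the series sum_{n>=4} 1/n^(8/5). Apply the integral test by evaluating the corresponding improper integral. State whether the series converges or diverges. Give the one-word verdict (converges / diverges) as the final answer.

Let f(x) = x^(-8/5). Then f is positive, continuous, and decreasing on [4, infinity), so the integral test applies.
Compute the improper integral int_{4}^infinity f(x) dx:
  antiderivative F(x) = -5/(3*x^(3/5)).
  As x -> infinity, F(x) -> 0 (since p = 8/5 > 1).
  So int = F(infinity) - F(4) = 0 - (-5*2^(4/5)/12) = 5*2^(4/5)/12.
  Finite, so by the integral test, the series converges.

converges


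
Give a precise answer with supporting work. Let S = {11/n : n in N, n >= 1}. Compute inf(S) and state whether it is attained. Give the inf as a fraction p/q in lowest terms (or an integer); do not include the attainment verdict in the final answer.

Analysis:
- Values: 11, 11/2, 11/3, 11/4, ... strictly decreasing.
- The maximum is 11 (n=1); sup = 11 (attained).
- The set is bounded below by 0; 11/n -> 0 so 0 is the greatest lower bound.
- 0 is not in the set, so inf = 0 is not attained.
Conclusion: inf(S) = 0, not attained in S.

0


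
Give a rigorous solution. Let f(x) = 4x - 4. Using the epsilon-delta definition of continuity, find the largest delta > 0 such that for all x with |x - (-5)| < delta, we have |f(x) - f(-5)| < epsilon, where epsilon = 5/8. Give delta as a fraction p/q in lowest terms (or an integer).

We compute f(-5) = 4*(-5) - 4 = -24.
|f(x) - f(-5)| = |4x - 4 - (-24)| = |4(x - (-5))| = 4|x - (-5)|.
We need 4|x - (-5)| < 5/8, i.e. |x - (-5)| < 5/8 / 4 = 5/32.
So any delta <= 5/32 works. Conversely, if delta > 5/32, then x = -5 + 5/32 satisfies |x - (-5)| = 5/32 < delta but |f(x) - f(-5)| = 4 * 5/32 = 5/8, which is not < 5/8; so no larger delta works.
Hence the largest such delta is 5/32.

5/32


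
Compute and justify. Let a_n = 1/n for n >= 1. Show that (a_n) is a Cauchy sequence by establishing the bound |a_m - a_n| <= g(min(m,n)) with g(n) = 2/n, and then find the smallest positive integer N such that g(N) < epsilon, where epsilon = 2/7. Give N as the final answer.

For any m, n >= 1, by the triangle inequality:
|a_m - a_n| = |1/m - 1/n| <= 1/m + 1/n <= 2/min(m,n).
So g(n) = 2/n bounds the Cauchy difference. Since g(n) -> 0, (a_n) is Cauchy.
Now solve g(N) < 2/7: 2/N < 2/7 <=> N > 2 / (2/7) = 7.
The smallest integer strictly greater than 7 is N = 8.
Check: g(8) = 2/8 = 1/4 < 2/7; g(7) = 2/7 >= 2/7. So N = 8.

8


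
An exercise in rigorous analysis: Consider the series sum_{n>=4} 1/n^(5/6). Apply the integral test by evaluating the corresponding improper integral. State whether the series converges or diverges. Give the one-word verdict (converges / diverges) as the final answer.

Let f(x) = x^(-5/6). Then f is positive, continuous, and decreasing on [4, infinity), so the integral test applies.
Compute the improper integral int_{4}^infinity f(x) dx:
  antiderivative F(x) = 6*x^(1/6).
  As x -> infinity, F(x) -> infinity (since p = 5/6 < 1).
  So the integral diverges. By the integral test, the series diverges.

diverges


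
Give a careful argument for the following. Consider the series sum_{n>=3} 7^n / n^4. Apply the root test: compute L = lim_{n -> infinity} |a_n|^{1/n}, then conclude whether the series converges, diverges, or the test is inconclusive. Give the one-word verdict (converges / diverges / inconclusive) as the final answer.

Let a_n denote the general term. Form |a_n|^(1/n) and simplify:
|a_n|^(1/n) = 7/n^(4/n)
Take the limit as n -> infinity: L = 7.
Since L = 7 > 1, the root test implies divergence.

diverges


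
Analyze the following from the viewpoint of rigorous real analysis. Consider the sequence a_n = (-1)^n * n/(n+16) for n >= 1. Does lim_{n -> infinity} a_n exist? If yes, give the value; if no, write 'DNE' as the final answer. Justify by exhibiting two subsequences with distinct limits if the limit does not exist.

Examine the behaviour of a_n along subsequences.
a_{2k} = 2k/(2k+16) -> 1. a_{2k+1} = -(2k+1)/(2k+17) -> -1.
Since these two subsequential limits are 1 and -1, distinct, the full sequence cannot converge (a convergent sequence has all subsequences tending to the same limit). So lim a_n does not exist.

DNE


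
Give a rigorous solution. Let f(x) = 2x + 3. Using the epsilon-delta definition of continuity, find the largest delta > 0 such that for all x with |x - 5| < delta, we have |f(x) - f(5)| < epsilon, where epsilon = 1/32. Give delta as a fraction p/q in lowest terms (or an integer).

We compute f(5) = 2*(5) + 3 = 13.
|f(x) - f(5)| = |2x + 3 - (13)| = |2(x - 5)| = 2|x - 5|.
We need 2|x - 5| < 1/32, i.e. |x - 5| < 1/32 / 2 = 1/64.
So any delta <= 1/64 works. Conversely, if delta > 1/64, then x = 5 + 1/64 satisfies |x - 5| = 1/64 < delta but |f(x) - f(5)| = 2 * 1/64 = 1/32, which is not < 1/32; so no larger delta works.
Hence the largest such delta is 1/64.

1/64


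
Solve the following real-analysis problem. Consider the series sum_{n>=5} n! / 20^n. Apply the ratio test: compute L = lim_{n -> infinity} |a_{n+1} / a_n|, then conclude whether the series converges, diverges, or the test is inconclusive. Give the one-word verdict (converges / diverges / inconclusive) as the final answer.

Let a_n denote the general term. Form the ratio a_{n+1}/a_n and simplify:
a_{n+1}/a_n = n/20 + 1/20
Take the limit as n -> infinity: L = infinity.
Since L = infinity > 1 (or L = infinity), the ratio test implies the series diverges.

diverges


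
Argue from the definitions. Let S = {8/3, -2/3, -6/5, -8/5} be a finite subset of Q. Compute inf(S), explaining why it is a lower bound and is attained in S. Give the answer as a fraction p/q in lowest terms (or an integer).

S is finite, so inf(S) = min(S).
Sorted increasing:
-8/5, -6/5, -2/3, 8/3
The extremum is -8/5.
For every x in S, x >= -8/5. And -8/5 is in S, so it is attained.
Therefore inf(S) = -8/5.

-8/5


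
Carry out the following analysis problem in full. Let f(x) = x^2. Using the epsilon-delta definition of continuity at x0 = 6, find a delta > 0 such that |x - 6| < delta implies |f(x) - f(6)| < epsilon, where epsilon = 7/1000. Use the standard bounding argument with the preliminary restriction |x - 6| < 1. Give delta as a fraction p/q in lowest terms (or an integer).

Factor: |x^2 - (6)^2| = |x - 6| * |x + 6|.
Impose |x - 6| < 1 first. Then |x + 6| = |(x - 6) + 2*(6)| <= |x - 6| + 2*|6| < 1 + 12 = 13.
So |x^2 - (6)^2| < delta * 13.
We need delta * 13 <= 7/1000, i.e. delta <= 7/1000/13 = 7/13000.
Since 7/13000 < 1, this is tighter than 1; take delta = 7/13000.
So delta = 7/13000 works.

7/13000


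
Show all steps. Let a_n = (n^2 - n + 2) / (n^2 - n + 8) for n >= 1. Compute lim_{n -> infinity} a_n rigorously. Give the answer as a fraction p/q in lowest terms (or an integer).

Divide numerator and denominator by n^2, the highest power:
numerator / n^2 = 1 - 1/n + 2/n^2
denominator / n^2 = 1 - 1/n + 8/n^2
As n -> infinity, all terms of the form c/n^k (k >= 1) tend to 0.
So numerator / n^2 -> 1 and denominator / n^2 -> 1.
Therefore lim a_n = 1.

1


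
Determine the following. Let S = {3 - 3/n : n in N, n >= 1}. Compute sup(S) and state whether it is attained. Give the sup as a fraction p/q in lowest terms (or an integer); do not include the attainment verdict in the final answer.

Analysis:
- Values: 0, 3/2, 2, 9/4, ... strictly increasing.
- Minimum is 0 (n=1); inf = 0 (attained).
- 3 - 3/n -> 3 from below; sup = 3, not attained.
Conclusion: sup(S) = 3, not attained in S.

3


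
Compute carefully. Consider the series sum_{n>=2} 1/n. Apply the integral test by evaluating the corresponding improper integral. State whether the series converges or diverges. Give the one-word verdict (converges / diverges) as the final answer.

Let f(x) = 1/x. Then f is positive, continuous, and decreasing on [2, infinity), so the integral test applies.
Compute the improper integral int_{2}^infinity f(x) dx:
  antiderivative F(x) = log(x).
  As x -> infinity, log(x) -> infinity.
  So int = infinity - log(2) = infinity. By the integral test, the series diverges.

diverges


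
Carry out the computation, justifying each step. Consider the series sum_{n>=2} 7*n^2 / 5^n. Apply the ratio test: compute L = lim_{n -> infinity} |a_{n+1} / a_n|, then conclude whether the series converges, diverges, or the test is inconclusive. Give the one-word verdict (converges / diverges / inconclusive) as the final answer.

Let a_n denote the general term. Form the ratio a_{n+1}/a_n and simplify:
a_{n+1}/a_n = (n + 1)^2/(5*n^2)
Take the limit as n -> infinity: L = 1/5.
Since L = 1/5 < 1, the ratio test implies the series converges.

converges


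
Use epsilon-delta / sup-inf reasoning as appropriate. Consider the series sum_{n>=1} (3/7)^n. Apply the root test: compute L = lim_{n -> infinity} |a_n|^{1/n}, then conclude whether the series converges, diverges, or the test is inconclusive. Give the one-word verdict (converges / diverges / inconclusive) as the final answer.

Let a_n denote the general term. Form |a_n|^(1/n) and simplify:
|a_n|^(1/n) = 3/7
Take the limit as n -> infinity: L = 3/7.
Since L = 3/7 < 1, the root test implies convergence.

converges


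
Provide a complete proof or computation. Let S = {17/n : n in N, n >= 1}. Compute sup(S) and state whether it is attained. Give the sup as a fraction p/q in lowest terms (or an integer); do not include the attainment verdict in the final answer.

Analysis:
- Values: 17, 17/2, 17/3, 17/4, ... strictly decreasing.
- The maximum is 17 (n=1); sup = 17 (attained).
- The set is bounded below by 0; 17/n -> 0 so 0 is the greatest lower bound.
- 0 is not in the set, so inf = 0 is not attained.
Conclusion: sup(S) = 17, attained in S.

17


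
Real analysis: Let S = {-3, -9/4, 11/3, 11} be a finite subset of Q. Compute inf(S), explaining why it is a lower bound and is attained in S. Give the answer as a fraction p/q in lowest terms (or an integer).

S is finite, so inf(S) = min(S).
Sorted increasing:
-3, -9/4, 11/3, 11
The extremum is -3.
For every x in S, x >= -3. And -3 is in S, so it is attained.
Therefore inf(S) = -3.

-3


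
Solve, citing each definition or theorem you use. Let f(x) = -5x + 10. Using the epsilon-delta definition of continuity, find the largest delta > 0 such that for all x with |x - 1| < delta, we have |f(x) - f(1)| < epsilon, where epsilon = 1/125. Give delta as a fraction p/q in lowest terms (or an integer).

We compute f(1) = -5*(1) + 10 = 5.
|f(x) - f(1)| = |-5x + 10 - (5)| = |-5(x - 1)| = 5|x - 1|.
We need 5|x - 1| < 1/125, i.e. |x - 1| < 1/125 / 5 = 1/625.
So any delta <= 1/625 works. Conversely, if delta > 1/625, then x = 1 + 1/625 satisfies |x - 1| = 1/625 < delta but |f(x) - f(1)| = 5 * 1/625 = 1/125, which is not < 1/125; so no larger delta works.
Hence the largest such delta is 1/625.

1/625


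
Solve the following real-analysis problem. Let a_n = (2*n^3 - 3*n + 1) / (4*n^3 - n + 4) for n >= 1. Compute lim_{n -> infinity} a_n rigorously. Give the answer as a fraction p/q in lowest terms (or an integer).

Divide numerator and denominator by n^3, the highest power:
numerator / n^3 = 2 - 3/n^2 + n^(-3)
denominator / n^3 = 4 - 1/n^2 + 4/n^3
As n -> infinity, all terms of the form c/n^k (k >= 1) tend to 0.
So numerator / n^3 -> 2 and denominator / n^3 -> 4.
Therefore lim a_n = 1/2.

1/2


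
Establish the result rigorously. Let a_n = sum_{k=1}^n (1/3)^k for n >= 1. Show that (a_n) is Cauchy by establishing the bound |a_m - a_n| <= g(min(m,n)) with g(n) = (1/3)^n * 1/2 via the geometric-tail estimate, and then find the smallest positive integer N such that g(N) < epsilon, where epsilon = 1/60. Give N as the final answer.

For m > n >= 1: |a_m - a_n| = sum_{k=n+1}^m (1/3)^k < sum_{k=n+1}^infinity (1/3)^k = (1/3)^(n+1) / (1 - 1/3) = (1/3)^n * (1/3) * (3/2) = (1/3)^n * 1/2.
So g(n) = (1/3)^n / 2. Since g(n) -> 0, (a_n) is Cauchy.
Now solve g(N) < 1/60: (1/3)^N / 2 < 1/60 <=> 3^N > 1 / (2 * 1/60) = 30.
Check powers of 3: 3^3 = 27 <= 30, 3^4 = 81 > 30.
So the smallest such N is 4. Check: g(4) = 1/(2 * 81) = 1/162 < 1/60.

4


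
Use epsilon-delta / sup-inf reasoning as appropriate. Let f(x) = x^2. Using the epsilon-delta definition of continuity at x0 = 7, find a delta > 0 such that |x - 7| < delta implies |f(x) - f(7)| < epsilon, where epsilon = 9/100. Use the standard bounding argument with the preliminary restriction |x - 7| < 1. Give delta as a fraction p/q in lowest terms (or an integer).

Factor: |x^2 - (7)^2| = |x - 7| * |x + 7|.
Impose |x - 7| < 1 first. Then |x + 7| = |(x - 7) + 2*(7)| <= |x - 7| + 2*|7| < 1 + 14 = 15.
So |x^2 - (7)^2| < delta * 15.
We need delta * 15 <= 9/100, i.e. delta <= 9/100/15 = 3/500.
Since 3/500 < 1, this is tighter than 1; take delta = 3/500.
So delta = 3/500 works.

3/500


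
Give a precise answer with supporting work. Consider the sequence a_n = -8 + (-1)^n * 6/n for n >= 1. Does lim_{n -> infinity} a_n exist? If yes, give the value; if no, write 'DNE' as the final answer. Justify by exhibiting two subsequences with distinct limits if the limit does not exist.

Examine the behaviour of a_n along subsequences.
Even-n subsequence a_{2k} = -8 + 6/(2k) -> -8. Odd-n subsequence a_{2k+1} = -8 - 6/(2k+1) -> -8. Both tend to -8, which suggests the limit is -8; verify directly.
|a_n - (-8)| = |(-1)^n * 6/n| = 6/n for every n >= 1.
Given epsilon > 0, choose a positive integer N > 6/epsilon. Then for all n >= N, |a_n - (-8)| = 6/n <= 6/N < epsilon.
So by the definition of the limit, lim a_n exists and equals -8.

-8


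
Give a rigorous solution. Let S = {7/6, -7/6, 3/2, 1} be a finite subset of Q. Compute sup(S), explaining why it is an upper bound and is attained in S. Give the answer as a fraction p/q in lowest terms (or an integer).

S is finite, so sup(S) = max(S).
Sorted decreasing:
3/2, 7/6, 1, -7/6
The extremum is 3/2.
For every x in S, x <= 3/2. And 3/2 is in S, so it is attained.
Therefore sup(S) = 3/2.

3/2


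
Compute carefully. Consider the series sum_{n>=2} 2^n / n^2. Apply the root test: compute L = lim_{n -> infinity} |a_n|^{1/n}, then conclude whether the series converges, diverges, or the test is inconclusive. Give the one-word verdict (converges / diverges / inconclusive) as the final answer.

Let a_n denote the general term. Form |a_n|^(1/n) and simplify:
|a_n|^(1/n) = 2/n^(2/n)
Take the limit as n -> infinity: L = 2.
Since L = 2 > 1, the root test implies divergence.

diverges


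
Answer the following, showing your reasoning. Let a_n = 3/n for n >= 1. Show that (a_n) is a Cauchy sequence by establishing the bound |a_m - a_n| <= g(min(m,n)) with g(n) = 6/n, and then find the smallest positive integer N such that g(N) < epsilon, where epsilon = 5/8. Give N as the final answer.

For any m, n >= 1, by the triangle inequality:
|a_m - a_n| = |3/m - 3/n| <= 3*1/m + 3*1/n <= 6/min(m,n).
So g(n) = 6/n bounds the Cauchy difference. Since g(n) -> 0, (a_n) is Cauchy.
Now solve g(N) < 5/8: 6/N < 5/8 <=> N > 6 / (5/8) = 48/5.
The smallest integer strictly greater than 48/5 is N = 10.
Check: g(10) = 6/10 = 3/5 < 5/8; g(9) = 2/3 >= 5/8. So N = 10.

10


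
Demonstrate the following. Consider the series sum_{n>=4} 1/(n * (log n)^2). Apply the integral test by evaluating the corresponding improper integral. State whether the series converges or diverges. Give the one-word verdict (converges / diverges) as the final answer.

Let f(x) = 1/(x*log(x)^2). Then f is positive, continuous, and decreasing on [4, infinity), so the integral test applies.
Compute the improper integral int_{4}^infinity f(x) dx:
  antiderivative F(x) = -1/log(x).
  F(x) -> 0 as x -> infinity.  int = 0 - F(4) = 1/log(4) < infinity. By the integral test, the series converges.

converges


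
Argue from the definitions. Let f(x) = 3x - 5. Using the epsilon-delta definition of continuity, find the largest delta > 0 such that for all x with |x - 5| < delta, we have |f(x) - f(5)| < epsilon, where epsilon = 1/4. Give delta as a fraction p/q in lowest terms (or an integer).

We compute f(5) = 3*(5) - 5 = 10.
|f(x) - f(5)| = |3x - 5 - (10)| = |3(x - 5)| = 3|x - 5|.
We need 3|x - 5| < 1/4, i.e. |x - 5| < 1/4 / 3 = 1/12.
So any delta <= 1/12 works. Conversely, if delta > 1/12, then x = 5 + 1/12 satisfies |x - 5| = 1/12 < delta but |f(x) - f(5)| = 3 * 1/12 = 1/4, which is not < 1/4; so no larger delta works.
Hence the largest such delta is 1/12.

1/12


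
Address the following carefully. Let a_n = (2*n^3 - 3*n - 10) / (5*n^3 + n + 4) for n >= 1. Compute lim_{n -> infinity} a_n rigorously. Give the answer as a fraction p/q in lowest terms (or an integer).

Divide numerator and denominator by n^3, the highest power:
numerator / n^3 = 2 - 3/n^2 - 10/n^3
denominator / n^3 = 5 + n^(-2) + 4/n^3
As n -> infinity, all terms of the form c/n^k (k >= 1) tend to 0.
So numerator / n^3 -> 2 and denominator / n^3 -> 5.
Therefore lim a_n = 2/5.

2/5


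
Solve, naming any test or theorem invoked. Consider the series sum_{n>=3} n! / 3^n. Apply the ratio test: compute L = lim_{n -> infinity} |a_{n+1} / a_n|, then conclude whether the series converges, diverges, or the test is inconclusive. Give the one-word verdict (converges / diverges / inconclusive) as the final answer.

Let a_n denote the general term. Form the ratio a_{n+1}/a_n and simplify:
a_{n+1}/a_n = n/3 + 1/3
Take the limit as n -> infinity: L = infinity.
Since L = infinity > 1 (or L = infinity), the ratio test implies the series diverges.

diverges


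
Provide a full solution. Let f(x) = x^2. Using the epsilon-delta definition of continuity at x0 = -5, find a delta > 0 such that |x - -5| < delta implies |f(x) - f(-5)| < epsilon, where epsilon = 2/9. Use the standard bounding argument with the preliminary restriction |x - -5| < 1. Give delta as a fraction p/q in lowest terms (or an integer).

Factor: |x^2 - (-5)^2| = |x - -5| * |x + -5|.
Impose |x - -5| < 1 first. Then |x + -5| = |(x - -5) + 2*(-5)| <= |x - -5| + 2*|-5| < 1 + 10 = 11.
So |x^2 - (-5)^2| < delta * 11.
We need delta * 11 <= 2/9, i.e. delta <= 2/9/11 = 2/99.
Since 2/99 < 1, this is tighter than 1; take delta = 2/99.
So delta = 2/99 works.

2/99


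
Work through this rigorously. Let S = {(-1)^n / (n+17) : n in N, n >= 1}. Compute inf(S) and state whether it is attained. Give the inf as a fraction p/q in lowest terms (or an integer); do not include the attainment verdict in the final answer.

Analysis:
- Values: -1/18, 1/19, -1/20, 1/21, -1/22, ...
- Positive terms (even n): 1/(2+17), 1/(4+17), ... decreasing -> max = 1/19 (n=2).
- Negative terms (odd n): -1/(1+17), -1/(3+17), ... increasing -> min = -1/18 (n=1).
- So sup = 1/19 (attained at n=2); inf = -1/18 (attained at n=1).
Conclusion: inf(S) = -1/18, attained in S.

-1/18


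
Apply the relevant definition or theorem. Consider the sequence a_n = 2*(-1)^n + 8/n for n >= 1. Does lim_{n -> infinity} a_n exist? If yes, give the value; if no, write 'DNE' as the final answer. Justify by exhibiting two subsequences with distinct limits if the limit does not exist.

Examine the behaviour of a_n along subsequences.
a_{2k} = 2 + 8/(2k) -> 2. a_{2k+1} = -2 + 8/(2k+1) -> -2.
Since these two subsequential limits are 2 and -2, distinct, the full sequence cannot converge (a convergent sequence has all subsequences tending to the same limit). So lim a_n does not exist.

DNE


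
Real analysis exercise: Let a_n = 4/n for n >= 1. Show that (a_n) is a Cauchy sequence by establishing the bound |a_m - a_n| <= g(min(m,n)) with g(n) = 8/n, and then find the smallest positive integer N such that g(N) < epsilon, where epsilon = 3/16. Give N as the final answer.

For any m, n >= 1, by the triangle inequality:
|a_m - a_n| = |4/m - 4/n| <= 4*1/m + 4*1/n <= 8/min(m,n).
So g(n) = 8/n bounds the Cauchy difference. Since g(n) -> 0, (a_n) is Cauchy.
Now solve g(N) < 3/16: 8/N < 3/16 <=> N > 8 / (3/16) = 128/3.
The smallest integer strictly greater than 128/3 is N = 43.
Check: g(43) = 8/43 = 8/43 < 3/16; g(42) = 4/21 >= 3/16. So N = 43.

43


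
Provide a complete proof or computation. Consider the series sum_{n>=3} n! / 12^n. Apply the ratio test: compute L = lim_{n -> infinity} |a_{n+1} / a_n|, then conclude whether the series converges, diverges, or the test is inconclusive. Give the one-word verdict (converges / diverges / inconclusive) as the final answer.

Let a_n denote the general term. Form the ratio a_{n+1}/a_n and simplify:
a_{n+1}/a_n = n/12 + 1/12
Take the limit as n -> infinity: L = infinity.
Since L = infinity > 1 (or L = infinity), the ratio test implies the series diverges.

diverges


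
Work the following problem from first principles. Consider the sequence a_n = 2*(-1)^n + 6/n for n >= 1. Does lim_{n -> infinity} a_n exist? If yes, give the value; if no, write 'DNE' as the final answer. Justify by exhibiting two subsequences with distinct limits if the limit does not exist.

Examine the behaviour of a_n along subsequences.
a_{2k} = 2 + 6/(2k) -> 2. a_{2k+1} = -2 + 6/(2k+1) -> -2.
Since these two subsequential limits are 2 and -2, distinct, the full sequence cannot converge (a convergent sequence has all subsequences tending to the same limit). So lim a_n does not exist.

DNE


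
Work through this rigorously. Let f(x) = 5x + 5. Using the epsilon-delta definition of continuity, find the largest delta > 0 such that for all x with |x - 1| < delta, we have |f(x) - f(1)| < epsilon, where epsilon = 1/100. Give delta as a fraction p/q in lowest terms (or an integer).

We compute f(1) = 5*(1) + 5 = 10.
|f(x) - f(1)| = |5x + 5 - (10)| = |5(x - 1)| = 5|x - 1|.
We need 5|x - 1| < 1/100, i.e. |x - 1| < 1/100 / 5 = 1/500.
So any delta <= 1/500 works. Conversely, if delta > 1/500, then x = 1 + 1/500 satisfies |x - 1| = 1/500 < delta but |f(x) - f(1)| = 5 * 1/500 = 1/100, which is not < 1/100; so no larger delta works.
Hence the largest such delta is 1/500.

1/500


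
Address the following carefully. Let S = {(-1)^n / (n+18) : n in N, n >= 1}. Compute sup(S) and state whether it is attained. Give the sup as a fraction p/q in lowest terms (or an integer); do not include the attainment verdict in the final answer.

Analysis:
- Values: -1/19, 1/20, -1/21, 1/22, -1/23, ...
- Positive terms (even n): 1/(2+18), 1/(4+18), ... decreasing -> max = 1/20 (n=2).
- Negative terms (odd n): -1/(1+18), -1/(3+18), ... increasing -> min = -1/19 (n=1).
- So sup = 1/20 (attained at n=2); inf = -1/19 (attained at n=1).
Conclusion: sup(S) = 1/20, attained in S.

1/20


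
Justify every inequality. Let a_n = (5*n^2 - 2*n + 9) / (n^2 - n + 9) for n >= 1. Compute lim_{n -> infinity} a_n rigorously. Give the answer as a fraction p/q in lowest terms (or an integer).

Divide numerator and denominator by n^2, the highest power:
numerator / n^2 = 5 - 2/n + 9/n^2
denominator / n^2 = 1 - 1/n + 9/n^2
As n -> infinity, all terms of the form c/n^k (k >= 1) tend to 0.
So numerator / n^2 -> 5 and denominator / n^2 -> 1.
Therefore lim a_n = 5.

5


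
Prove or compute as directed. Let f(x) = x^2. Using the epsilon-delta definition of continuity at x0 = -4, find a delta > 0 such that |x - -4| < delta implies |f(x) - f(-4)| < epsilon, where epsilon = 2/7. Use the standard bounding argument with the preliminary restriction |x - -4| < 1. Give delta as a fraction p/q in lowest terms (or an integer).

Factor: |x^2 - (-4)^2| = |x - -4| * |x + -4|.
Impose |x - -4| < 1 first. Then |x + -4| = |(x - -4) + 2*(-4)| <= |x - -4| + 2*|-4| < 1 + 8 = 9.
So |x^2 - (-4)^2| < delta * 9.
We need delta * 9 <= 2/7, i.e. delta <= 2/7/9 = 2/63.
Since 2/63 < 1, this is tighter than 1; take delta = 2/63.
So delta = 2/63 works.

2/63


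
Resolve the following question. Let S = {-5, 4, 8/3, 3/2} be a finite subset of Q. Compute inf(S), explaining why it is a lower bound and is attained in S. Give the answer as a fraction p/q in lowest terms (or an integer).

S is finite, so inf(S) = min(S).
Sorted increasing:
-5, 3/2, 8/3, 4
The extremum is -5.
For every x in S, x >= -5. And -5 is in S, so it is attained.
Therefore inf(S) = -5.

-5


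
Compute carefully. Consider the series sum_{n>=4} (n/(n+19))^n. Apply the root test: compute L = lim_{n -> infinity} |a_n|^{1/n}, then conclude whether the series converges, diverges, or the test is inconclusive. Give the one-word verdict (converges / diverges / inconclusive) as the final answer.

Let a_n denote the general term. Form |a_n|^(1/n) and simplify:
|a_n|^(1/n) = n/(n + 19)
Take the limit as n -> infinity: L = 1.
Since L = 1, the root test is inconclusive. (In fact a_n = (n/(n+19))^n -> e^(-19) != 0, so the nth-term test shows divergence; but the root test itself gives no conclusion.)

inconclusive


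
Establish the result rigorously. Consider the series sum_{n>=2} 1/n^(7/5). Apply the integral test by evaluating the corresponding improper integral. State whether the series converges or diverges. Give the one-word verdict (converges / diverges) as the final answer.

Let f(x) = x^(-7/5). Then f is positive, continuous, and decreasing on [2, infinity), so the integral test applies.
Compute the improper integral int_{2}^infinity f(x) dx:
  antiderivative F(x) = -5/(2*x^(2/5)).
  As x -> infinity, F(x) -> 0 (since p = 7/5 > 1).
  So int = F(infinity) - F(2) = 0 - (-5*2^(3/5)/4) = 5*2^(3/5)/4.
  Finite, so by the integral test, the series converges.

converges


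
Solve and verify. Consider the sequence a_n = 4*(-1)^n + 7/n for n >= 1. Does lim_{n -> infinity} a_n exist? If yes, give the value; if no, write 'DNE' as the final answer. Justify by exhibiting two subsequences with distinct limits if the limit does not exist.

Examine the behaviour of a_n along subsequences.
a_{2k} = 4 + 7/(2k) -> 4. a_{2k+1} = -4 + 7/(2k+1) -> -4.
Since these two subsequential limits are 4 and -4, distinct, the full sequence cannot converge (a convergent sequence has all subsequences tending to the same limit). So lim a_n does not exist.

DNE


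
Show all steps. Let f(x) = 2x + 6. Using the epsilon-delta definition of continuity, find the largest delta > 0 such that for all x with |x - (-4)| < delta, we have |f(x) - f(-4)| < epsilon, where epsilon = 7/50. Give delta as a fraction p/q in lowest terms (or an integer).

We compute f(-4) = 2*(-4) + 6 = -2.
|f(x) - f(-4)| = |2x + 6 - (-2)| = |2(x - (-4))| = 2|x - (-4)|.
We need 2|x - (-4)| < 7/50, i.e. |x - (-4)| < 7/50 / 2 = 7/100.
So any delta <= 7/100 works. Conversely, if delta > 7/100, then x = -4 + 7/100 satisfies |x - (-4)| = 7/100 < delta but |f(x) - f(-4)| = 2 * 7/100 = 7/50, which is not < 7/50; so no larger delta works.
Hence the largest such delta is 7/100.

7/100


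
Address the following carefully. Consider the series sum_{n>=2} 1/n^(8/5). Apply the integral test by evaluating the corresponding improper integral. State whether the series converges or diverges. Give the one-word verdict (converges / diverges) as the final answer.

Let f(x) = x^(-8/5). Then f is positive, continuous, and decreasing on [2, infinity), so the integral test applies.
Compute the improper integral int_{2}^infinity f(x) dx:
  antiderivative F(x) = -5/(3*x^(3/5)).
  As x -> infinity, F(x) -> 0 (since p = 8/5 > 1).
  So int = F(infinity) - F(2) = 0 - (-5*2^(2/5)/6) = 5*2^(2/5)/6.
  Finite, so by the integral test, the series converges.

converges


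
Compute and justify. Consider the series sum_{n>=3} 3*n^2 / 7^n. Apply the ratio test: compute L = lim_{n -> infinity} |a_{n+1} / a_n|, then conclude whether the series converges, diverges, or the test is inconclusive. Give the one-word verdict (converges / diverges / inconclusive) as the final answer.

Let a_n denote the general term. Form the ratio a_{n+1}/a_n and simplify:
a_{n+1}/a_n = (n + 1)^2/(7*n^2)
Take the limit as n -> infinity: L = 1/7.
Since L = 1/7 < 1, the ratio test implies the series converges.

converges


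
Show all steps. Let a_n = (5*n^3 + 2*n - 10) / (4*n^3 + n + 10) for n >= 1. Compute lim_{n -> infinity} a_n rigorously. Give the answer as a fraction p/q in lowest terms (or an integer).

Divide numerator and denominator by n^3, the highest power:
numerator / n^3 = 5 + 2/n^2 - 10/n^3
denominator / n^3 = 4 + n^(-2) + 10/n^3
As n -> infinity, all terms of the form c/n^k (k >= 1) tend to 0.
So numerator / n^3 -> 5 and denominator / n^3 -> 4.
Therefore lim a_n = 5/4.

5/4
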